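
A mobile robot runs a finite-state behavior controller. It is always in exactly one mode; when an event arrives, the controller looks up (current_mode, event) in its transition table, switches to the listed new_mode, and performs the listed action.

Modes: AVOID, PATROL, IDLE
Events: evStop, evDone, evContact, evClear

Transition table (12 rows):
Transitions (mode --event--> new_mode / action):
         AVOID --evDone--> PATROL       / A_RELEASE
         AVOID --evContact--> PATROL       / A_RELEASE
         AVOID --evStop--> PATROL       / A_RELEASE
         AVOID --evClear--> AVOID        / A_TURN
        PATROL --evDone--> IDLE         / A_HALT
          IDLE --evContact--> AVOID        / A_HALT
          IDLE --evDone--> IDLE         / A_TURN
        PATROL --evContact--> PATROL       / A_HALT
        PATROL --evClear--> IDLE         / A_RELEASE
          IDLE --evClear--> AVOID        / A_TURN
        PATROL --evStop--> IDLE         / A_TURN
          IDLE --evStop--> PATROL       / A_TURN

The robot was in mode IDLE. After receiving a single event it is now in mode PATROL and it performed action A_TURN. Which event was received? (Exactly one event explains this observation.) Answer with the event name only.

try evStop: (IDLE, evStop) → (PATROL, A_TURN)  ← matches
try evDone: (IDLE, evDone) → (IDLE, A_TURN)
try evContact: (IDLE, evContact) → (AVOID, A_HALT)
try evClear: (IDLE, evClear) → (AVOID, A_TURN)

evStop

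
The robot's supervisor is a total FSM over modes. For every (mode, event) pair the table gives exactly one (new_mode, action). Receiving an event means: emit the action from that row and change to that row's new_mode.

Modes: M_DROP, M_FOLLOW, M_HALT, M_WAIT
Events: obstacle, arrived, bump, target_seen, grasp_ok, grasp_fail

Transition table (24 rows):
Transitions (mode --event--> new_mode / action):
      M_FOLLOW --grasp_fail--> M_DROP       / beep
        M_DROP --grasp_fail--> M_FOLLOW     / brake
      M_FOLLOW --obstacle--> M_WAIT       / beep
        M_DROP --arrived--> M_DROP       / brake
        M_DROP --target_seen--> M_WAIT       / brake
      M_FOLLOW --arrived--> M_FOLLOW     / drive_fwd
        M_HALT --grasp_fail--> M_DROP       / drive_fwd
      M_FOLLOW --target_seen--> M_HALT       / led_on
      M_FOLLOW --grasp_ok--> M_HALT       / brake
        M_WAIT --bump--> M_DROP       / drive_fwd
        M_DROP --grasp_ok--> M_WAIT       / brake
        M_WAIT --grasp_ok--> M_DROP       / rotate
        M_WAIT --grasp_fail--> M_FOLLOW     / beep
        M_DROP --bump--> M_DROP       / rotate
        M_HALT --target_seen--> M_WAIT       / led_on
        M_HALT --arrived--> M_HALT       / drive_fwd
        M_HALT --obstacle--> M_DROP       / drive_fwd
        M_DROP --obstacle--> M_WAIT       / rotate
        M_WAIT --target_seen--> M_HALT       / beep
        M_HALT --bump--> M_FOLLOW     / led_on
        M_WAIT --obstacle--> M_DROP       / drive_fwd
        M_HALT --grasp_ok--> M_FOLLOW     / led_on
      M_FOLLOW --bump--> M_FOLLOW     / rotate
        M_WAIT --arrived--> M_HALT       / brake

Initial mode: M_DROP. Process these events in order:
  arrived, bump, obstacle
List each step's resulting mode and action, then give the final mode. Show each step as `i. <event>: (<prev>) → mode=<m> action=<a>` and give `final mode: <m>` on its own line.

1. arrived: (M_DROP) → mode=M_DROP action=brake
2. bump: (M_DROP) → mode=M_DROP action=rotate
3. obstacle: (M_DROP) → mode=M_WAIT action=rotate

final mode: M_WAIT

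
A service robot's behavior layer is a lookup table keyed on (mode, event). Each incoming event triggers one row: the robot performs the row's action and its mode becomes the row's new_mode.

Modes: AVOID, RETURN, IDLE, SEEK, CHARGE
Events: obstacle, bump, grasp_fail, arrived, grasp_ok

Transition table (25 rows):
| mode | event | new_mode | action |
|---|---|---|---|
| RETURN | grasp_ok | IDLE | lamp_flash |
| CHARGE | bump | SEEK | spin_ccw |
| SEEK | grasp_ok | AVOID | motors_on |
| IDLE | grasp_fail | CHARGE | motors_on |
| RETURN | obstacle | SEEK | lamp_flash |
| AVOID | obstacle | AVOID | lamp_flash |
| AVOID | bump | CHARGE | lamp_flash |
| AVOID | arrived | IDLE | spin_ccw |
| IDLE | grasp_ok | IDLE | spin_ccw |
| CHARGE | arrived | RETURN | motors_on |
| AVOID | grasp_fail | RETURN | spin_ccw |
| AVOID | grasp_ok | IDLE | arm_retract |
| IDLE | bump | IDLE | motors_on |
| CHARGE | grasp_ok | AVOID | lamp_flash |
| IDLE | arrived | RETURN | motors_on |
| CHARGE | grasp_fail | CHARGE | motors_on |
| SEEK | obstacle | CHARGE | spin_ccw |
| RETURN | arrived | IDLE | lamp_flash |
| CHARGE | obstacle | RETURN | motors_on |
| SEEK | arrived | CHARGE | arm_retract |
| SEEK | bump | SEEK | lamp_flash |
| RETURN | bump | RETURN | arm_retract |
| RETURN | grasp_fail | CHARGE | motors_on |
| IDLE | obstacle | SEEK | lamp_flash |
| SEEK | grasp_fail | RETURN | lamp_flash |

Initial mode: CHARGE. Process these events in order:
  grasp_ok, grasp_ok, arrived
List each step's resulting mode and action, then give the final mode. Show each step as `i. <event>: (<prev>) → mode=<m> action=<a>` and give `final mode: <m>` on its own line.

1. grasp_ok: (CHARGE) → mode=AVOID action=lamp_flash
2. grasp_ok: (AVOID) → mode=IDLE action=arm_retract
3. arrived: (IDLE) → mode=RETURN action=motors_on

final mode: RETURN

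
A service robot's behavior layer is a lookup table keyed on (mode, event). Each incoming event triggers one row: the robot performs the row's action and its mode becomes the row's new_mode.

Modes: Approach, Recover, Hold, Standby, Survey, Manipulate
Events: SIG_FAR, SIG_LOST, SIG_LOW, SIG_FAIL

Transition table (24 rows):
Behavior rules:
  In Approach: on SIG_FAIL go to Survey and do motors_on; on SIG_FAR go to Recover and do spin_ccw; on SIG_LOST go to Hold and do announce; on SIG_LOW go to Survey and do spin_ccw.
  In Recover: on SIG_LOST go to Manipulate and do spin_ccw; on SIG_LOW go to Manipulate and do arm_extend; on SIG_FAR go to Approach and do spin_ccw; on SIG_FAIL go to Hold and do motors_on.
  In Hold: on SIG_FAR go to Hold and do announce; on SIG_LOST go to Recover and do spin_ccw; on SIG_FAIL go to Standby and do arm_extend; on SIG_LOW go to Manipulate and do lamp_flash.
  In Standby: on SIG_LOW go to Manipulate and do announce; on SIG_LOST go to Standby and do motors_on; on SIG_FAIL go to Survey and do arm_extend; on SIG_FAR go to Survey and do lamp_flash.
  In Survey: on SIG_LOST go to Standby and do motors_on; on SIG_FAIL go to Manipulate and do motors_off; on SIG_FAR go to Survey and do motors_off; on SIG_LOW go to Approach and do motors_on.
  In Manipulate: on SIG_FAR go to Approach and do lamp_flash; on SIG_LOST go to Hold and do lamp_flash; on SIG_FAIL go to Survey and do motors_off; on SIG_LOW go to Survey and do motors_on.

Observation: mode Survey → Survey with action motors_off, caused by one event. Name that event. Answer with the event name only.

SIG_FAR

try SIG_FAR: (Survey, SIG_FAR) → (Survey, motors_off)  ← matches
try SIG_LOST: (Survey, SIG_LOST) → (Standby, motors_on)
try SIG_LOW: (Survey, SIG_LOW) → (Approach, motors_on)
try SIG_FAIL: (Survey, SIG_FAIL) → (Manipulate, motors_off)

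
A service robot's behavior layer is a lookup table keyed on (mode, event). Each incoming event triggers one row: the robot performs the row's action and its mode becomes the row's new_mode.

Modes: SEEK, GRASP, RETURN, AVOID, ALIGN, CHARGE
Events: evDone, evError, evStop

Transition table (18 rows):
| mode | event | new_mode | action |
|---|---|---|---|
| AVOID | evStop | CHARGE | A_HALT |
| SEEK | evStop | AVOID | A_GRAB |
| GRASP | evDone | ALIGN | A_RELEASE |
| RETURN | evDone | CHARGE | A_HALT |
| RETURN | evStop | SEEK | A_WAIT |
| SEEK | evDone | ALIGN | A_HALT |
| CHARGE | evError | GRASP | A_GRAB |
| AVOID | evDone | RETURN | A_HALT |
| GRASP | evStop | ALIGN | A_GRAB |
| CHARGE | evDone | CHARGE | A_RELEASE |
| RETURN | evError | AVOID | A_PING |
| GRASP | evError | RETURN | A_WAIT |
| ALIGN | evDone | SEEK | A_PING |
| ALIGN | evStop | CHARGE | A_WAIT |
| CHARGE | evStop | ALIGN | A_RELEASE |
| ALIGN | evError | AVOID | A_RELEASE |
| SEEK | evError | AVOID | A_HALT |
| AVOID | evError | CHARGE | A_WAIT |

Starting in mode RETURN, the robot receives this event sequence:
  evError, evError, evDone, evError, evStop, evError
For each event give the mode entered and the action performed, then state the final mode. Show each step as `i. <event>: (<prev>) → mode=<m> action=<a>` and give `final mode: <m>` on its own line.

final mode: AVOID

1. evError: (RETURN) → mode=AVOID action=A_PING
2. evError: (AVOID) → mode=CHARGE action=A_WAIT
3. evDone: (CHARGE) → mode=CHARGE action=A_RELEASE
4. evError: (CHARGE) → mode=GRASP action=A_GRAB
5. evStop: (GRASP) → mode=ALIGN action=A_GRAB
6. evError: (ALIGN) → mode=AVOID action=A_RELEASE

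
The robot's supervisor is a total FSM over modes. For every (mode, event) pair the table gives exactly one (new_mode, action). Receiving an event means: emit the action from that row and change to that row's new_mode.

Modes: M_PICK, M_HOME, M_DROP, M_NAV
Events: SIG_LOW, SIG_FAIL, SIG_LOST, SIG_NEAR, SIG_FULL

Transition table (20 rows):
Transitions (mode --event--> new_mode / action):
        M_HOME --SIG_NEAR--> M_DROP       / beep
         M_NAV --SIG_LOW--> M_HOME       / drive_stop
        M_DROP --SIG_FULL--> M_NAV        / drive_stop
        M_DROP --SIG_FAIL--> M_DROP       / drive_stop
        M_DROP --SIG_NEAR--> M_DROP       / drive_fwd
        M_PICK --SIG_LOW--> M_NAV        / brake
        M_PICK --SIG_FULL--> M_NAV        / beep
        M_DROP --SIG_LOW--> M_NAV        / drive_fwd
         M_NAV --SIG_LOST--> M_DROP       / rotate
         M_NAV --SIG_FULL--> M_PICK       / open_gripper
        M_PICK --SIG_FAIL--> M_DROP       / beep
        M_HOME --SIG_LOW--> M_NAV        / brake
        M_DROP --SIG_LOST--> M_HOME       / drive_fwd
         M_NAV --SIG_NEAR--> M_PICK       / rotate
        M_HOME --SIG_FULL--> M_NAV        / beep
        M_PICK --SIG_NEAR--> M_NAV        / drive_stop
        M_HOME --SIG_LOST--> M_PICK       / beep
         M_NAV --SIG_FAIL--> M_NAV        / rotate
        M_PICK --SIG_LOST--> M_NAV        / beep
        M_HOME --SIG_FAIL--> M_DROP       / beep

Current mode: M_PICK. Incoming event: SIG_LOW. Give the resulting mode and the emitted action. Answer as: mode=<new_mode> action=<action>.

current mode = M_PICK; filter table to that mode:
  (M_PICK, SIG_LOW) → (M_NAV, brake)  ← event matches
  (M_PICK, SIG_FULL) → (M_NAV, beep)
  (M_PICK, SIG_FAIL) → (M_DROP, beep)
  (M_PICK, SIG_NEAR) → (M_NAV, drive_stop)
  (M_PICK, SIG_LOST) → (M_NAV, beep)
event = SIG_LOW selects (M_NAV, brake)

mode=M_NAV action=brake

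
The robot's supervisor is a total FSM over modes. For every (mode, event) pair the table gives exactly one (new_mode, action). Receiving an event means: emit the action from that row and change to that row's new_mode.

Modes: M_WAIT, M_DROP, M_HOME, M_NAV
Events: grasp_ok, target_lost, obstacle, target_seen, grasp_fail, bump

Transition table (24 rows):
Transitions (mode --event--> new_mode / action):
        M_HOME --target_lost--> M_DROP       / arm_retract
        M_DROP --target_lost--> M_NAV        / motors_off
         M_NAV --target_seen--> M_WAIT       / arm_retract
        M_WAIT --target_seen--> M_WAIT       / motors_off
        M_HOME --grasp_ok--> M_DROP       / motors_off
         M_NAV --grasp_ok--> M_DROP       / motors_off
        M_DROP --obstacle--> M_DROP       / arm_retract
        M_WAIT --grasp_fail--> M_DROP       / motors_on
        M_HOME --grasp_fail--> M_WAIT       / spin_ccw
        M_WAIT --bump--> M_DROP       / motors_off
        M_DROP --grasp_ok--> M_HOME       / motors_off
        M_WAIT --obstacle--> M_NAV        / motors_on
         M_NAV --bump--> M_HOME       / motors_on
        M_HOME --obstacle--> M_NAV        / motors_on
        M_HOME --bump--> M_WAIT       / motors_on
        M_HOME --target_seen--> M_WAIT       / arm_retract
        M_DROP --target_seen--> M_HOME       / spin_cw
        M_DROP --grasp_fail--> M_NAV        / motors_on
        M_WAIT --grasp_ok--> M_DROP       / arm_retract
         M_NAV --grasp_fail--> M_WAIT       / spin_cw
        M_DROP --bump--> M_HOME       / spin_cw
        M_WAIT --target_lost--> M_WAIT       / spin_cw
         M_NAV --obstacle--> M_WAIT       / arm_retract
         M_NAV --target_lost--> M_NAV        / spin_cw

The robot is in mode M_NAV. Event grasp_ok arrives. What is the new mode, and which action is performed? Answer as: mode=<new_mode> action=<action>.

current mode = M_NAV; filter table to that mode:
  (M_NAV, target_seen) → (M_WAIT, arm_retract)
  (M_NAV, grasp_ok) → (M_DROP, motors_off)  ← event matches
  (M_NAV, bump) → (M_HOME, motors_on)
  (M_NAV, grasp_fail) → (M_WAIT, spin_cw)
  (M_NAV, obstacle) → (M_WAIT, arm_retract)
  (M_NAV, target_lost) → (M_NAV, spin_cw)
event = grasp_ok selects (M_DROP, motors_off)

mode=M_DROP action=motors_off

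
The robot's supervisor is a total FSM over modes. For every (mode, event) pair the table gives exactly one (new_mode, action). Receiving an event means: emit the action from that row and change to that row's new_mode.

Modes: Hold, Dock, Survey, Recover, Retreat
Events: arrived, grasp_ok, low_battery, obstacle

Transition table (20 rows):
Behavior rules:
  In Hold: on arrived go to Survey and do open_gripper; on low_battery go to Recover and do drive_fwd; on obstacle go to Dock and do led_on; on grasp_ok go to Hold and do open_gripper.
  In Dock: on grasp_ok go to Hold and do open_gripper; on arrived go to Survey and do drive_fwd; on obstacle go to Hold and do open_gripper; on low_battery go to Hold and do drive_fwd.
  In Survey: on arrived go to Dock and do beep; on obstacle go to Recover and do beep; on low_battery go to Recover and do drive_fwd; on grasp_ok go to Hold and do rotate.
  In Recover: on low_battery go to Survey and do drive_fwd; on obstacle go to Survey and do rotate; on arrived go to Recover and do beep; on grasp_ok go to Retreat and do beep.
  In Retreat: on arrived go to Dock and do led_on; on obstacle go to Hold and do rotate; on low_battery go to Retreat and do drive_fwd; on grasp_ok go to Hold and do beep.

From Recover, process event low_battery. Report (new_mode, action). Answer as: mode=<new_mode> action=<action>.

current mode = Recover; filter table to that mode:
  (Recover, low_battery) → (Survey, drive_fwd)  ← event matches
  (Recover, obstacle) → (Survey, rotate)
  (Recover, arrived) → (Recover, beep)
  (Recover, grasp_ok) → (Retreat, beep)
event = low_battery selects (Survey, drive_fwd)

mode=Survey action=drive_fwd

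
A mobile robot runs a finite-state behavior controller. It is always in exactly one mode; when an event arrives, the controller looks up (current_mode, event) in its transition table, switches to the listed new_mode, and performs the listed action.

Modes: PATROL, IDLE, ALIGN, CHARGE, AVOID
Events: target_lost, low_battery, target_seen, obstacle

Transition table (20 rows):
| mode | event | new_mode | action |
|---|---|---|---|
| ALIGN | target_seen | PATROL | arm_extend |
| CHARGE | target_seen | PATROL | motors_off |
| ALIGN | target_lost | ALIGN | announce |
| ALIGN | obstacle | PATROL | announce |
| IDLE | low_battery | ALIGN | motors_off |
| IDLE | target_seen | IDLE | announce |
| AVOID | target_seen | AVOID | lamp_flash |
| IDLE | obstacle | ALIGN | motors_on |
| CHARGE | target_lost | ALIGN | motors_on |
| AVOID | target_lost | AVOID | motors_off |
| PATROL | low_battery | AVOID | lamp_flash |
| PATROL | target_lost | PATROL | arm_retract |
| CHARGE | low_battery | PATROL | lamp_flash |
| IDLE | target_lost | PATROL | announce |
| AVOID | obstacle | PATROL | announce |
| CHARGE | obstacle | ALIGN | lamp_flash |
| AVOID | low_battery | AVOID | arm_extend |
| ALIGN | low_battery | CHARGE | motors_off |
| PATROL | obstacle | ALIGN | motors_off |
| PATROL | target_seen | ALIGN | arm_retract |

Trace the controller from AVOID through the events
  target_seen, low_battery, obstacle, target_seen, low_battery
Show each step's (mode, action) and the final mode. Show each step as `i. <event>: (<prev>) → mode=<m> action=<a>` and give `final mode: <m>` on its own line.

1. target_seen: (AVOID) → mode=AVOID action=lamp_flash
2. low_battery: (AVOID) → mode=AVOID action=arm_extend
3. obstacle: (AVOID) → mode=PATROL action=announce
4. target_seen: (PATROL) → mode=ALIGN action=arm_retract
5. low_battery: (ALIGN) → mode=CHARGE action=motors_off

final mode: CHARGE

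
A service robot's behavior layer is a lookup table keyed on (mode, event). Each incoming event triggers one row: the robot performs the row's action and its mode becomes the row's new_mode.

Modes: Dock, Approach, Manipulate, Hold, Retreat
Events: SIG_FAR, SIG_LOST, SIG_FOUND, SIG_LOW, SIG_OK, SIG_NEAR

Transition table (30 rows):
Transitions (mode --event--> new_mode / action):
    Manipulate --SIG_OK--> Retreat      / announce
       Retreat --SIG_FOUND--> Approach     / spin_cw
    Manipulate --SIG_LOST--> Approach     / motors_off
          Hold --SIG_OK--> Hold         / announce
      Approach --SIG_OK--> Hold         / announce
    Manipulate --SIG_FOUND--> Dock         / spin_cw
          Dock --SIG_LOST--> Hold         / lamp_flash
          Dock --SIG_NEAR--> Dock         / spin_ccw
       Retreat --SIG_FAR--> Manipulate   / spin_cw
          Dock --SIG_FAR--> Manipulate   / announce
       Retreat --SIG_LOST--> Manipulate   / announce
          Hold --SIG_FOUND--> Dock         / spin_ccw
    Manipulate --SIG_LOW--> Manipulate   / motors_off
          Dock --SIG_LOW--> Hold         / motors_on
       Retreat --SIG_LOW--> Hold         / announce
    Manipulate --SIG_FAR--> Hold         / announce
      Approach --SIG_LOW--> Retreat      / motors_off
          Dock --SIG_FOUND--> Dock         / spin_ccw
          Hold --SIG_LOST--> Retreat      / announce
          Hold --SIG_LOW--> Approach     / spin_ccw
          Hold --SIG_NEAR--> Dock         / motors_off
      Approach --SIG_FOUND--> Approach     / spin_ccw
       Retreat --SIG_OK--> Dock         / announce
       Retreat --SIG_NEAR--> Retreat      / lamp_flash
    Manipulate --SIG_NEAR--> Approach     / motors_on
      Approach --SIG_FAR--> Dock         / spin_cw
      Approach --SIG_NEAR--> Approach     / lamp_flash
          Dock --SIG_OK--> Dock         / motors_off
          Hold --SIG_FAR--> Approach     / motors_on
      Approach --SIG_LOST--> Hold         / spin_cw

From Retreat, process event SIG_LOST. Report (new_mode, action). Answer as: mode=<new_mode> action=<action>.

mode=Manipulate action=announce

current mode = Retreat; filter table to that mode:
  (Retreat, SIG_FOUND) → (Approach, spin_cw)
  (Retreat, SIG_FAR) → (Manipulate, spin_cw)
  (Retreat, SIG_LOST) → (Manipulate, announce)  ← event matches
  (Retreat, SIG_LOW) → (Hold, announce)
  (Retreat, SIG_OK) → (Dock, announce)
  (Retreat, SIG_NEAR) → (Retreat, lamp_flash)
event = SIG_LOST selects (Manipulate, announce)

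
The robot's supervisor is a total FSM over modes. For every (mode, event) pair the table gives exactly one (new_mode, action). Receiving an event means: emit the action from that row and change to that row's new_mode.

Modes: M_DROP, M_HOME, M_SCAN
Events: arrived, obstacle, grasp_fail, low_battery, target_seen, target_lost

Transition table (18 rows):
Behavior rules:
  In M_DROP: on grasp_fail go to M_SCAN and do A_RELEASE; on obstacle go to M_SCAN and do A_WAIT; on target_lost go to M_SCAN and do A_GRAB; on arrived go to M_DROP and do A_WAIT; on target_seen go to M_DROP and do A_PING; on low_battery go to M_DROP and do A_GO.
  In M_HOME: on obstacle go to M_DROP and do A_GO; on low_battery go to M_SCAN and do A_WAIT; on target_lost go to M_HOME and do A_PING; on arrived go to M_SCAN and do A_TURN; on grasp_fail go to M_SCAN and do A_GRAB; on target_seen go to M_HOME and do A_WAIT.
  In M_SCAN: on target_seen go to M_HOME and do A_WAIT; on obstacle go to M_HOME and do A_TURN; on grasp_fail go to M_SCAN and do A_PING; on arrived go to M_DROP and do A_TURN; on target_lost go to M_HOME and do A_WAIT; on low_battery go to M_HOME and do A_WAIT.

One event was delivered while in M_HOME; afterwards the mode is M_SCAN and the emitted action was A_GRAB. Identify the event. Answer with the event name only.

try arrived: (M_HOME, arrived) → (M_SCAN, A_TURN)
try obstacle: (M_HOME, obstacle) → (M_DROP, A_GO)
try grasp_fail: (M_HOME, grasp_fail) → (M_SCAN, A_GRAB)  ← matches
try low_battery: (M_HOME, low_battery) → (M_SCAN, A_WAIT)
try target_seen: (M_HOME, target_seen) → (M_HOME, A_WAIT)
try target_lost: (M_HOME, target_lost) → (M_HOME, A_PING)

grasp_fail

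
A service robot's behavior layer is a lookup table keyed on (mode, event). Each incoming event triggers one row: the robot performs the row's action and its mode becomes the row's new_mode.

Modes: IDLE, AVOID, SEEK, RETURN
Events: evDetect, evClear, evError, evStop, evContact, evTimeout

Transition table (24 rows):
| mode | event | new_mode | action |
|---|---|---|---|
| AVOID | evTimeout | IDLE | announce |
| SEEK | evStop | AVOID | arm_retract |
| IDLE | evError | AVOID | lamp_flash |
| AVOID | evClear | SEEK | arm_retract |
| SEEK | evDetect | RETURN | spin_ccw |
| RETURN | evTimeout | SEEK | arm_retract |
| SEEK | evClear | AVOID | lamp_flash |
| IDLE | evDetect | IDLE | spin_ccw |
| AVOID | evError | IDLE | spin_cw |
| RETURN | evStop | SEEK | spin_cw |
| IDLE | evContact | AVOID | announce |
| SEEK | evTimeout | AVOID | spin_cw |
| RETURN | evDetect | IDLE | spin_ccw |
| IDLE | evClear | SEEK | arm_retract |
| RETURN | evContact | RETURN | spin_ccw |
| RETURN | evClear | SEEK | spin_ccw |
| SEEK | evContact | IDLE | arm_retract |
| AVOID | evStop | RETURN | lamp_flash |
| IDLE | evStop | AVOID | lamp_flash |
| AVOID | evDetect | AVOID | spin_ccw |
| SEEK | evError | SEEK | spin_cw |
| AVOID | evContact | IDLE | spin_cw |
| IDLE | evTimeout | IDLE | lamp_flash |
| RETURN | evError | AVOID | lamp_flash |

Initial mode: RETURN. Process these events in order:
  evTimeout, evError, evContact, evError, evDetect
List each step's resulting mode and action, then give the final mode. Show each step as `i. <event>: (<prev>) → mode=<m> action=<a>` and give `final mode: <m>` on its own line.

1. evTimeout: (RETURN) → mode=SEEK action=arm_retract
2. evError: (SEEK) → mode=SEEK action=spin_cw
3. evContact: (SEEK) → mode=IDLE action=arm_retract
4. evError: (IDLE) → mode=AVOID action=lamp_flash
5. evDetect: (AVOID) → mode=AVOID action=spin_ccw

final mode: AVOID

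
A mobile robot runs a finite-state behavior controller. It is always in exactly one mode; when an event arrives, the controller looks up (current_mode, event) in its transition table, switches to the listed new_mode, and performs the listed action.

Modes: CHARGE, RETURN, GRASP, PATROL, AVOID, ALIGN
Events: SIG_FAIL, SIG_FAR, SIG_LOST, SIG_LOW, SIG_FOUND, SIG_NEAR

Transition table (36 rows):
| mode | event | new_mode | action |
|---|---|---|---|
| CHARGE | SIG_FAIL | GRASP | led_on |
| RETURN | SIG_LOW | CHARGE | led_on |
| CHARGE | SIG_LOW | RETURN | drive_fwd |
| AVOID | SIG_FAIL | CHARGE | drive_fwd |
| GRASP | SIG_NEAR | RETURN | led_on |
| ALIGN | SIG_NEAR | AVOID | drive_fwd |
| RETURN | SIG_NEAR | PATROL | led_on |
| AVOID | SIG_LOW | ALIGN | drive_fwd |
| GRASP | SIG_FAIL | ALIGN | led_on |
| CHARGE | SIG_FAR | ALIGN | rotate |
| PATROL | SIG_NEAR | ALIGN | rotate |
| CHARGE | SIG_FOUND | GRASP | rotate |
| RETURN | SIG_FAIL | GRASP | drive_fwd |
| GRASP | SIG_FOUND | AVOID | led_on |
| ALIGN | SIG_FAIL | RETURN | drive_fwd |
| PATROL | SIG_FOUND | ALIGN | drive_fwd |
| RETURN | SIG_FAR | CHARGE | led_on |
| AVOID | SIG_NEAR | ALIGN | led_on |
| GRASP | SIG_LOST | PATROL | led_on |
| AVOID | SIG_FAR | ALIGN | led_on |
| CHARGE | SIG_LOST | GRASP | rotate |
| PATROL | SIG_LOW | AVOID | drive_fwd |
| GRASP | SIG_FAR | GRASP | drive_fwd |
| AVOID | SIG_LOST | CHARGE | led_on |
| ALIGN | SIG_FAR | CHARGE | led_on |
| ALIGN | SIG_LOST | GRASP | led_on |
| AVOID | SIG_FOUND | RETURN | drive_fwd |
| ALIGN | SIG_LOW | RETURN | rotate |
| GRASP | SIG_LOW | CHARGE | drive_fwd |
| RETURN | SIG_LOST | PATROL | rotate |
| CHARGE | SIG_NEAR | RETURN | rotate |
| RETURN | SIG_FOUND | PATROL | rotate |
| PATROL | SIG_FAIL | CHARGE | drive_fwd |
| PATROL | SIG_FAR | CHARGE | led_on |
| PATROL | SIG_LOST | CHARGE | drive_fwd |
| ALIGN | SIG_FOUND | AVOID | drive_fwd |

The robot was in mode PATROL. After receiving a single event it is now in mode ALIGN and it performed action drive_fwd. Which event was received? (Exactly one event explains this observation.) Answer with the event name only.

try SIG_FAIL: (PATROL, SIG_FAIL) → (CHARGE, drive_fwd)
try SIG_FAR: (PATROL, SIG_FAR) → (CHARGE, led_on)
try SIG_LOST: (PATROL, SIG_LOST) → (CHARGE, drive_fwd)
try SIG_LOW: (PATROL, SIG_LOW) → (AVOID, drive_fwd)
try SIG_FOUND: (PATROL, SIG_FOUND) → (ALIGN, drive_fwd)  ← matches
try SIG_NEAR: (PATROL, SIG_NEAR) → (ALIGN, rotate)

SIG_FOUND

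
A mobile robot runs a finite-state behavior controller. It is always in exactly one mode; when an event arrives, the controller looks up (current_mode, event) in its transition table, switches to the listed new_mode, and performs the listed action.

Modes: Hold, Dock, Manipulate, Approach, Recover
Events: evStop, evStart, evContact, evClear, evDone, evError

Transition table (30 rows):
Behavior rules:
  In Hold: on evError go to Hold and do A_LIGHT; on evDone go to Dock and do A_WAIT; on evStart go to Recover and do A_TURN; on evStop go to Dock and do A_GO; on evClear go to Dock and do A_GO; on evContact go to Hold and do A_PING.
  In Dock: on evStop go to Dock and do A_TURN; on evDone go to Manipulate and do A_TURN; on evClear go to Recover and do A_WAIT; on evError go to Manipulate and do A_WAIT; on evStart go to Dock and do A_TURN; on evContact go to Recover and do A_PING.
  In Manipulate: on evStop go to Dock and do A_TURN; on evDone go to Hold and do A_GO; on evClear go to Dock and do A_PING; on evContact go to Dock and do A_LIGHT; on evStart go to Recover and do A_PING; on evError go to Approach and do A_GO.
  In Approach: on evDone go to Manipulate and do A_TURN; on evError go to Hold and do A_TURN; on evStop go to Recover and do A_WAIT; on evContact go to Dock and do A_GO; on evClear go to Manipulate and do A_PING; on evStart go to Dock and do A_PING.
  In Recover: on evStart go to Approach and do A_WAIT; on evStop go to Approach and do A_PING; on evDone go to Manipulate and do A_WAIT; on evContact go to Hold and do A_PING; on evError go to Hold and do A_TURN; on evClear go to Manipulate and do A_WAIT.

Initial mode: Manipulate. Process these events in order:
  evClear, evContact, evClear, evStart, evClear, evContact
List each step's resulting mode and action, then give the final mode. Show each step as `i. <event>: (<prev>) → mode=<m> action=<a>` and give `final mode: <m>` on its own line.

1. evClear: (Manipulate) → mode=Dock action=A_PING
2. evContact: (Dock) → mode=Recover action=A_PING
3. evClear: (Recover) → mode=Manipulate action=A_WAIT
4. evStart: (Manipulate) → mode=Recover action=A_PING
5. evClear: (Recover) → mode=Manipulate action=A_WAIT
6. evContact: (Manipulate) → mode=Dock action=A_LIGHT

final mode: Dock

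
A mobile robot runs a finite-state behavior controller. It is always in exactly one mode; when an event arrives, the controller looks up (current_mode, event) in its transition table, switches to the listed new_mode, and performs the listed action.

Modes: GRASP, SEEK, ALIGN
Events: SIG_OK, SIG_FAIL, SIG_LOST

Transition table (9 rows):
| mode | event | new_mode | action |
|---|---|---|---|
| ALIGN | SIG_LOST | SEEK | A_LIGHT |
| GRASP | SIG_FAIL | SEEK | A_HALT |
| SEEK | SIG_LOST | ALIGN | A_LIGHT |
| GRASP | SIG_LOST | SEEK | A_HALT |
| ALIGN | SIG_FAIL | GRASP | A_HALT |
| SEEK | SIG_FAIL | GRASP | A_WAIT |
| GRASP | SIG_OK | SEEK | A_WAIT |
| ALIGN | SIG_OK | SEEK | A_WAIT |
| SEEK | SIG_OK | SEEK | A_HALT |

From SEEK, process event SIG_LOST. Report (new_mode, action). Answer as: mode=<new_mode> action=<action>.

mode=ALIGN action=A_LIGHT

current mode = SEEK; filter table to that mode:
  (SEEK, SIG_LOST) → (ALIGN, A_LIGHT)  ← event matches
  (SEEK, SIG_FAIL) → (GRASP, A_WAIT)
  (SEEK, SIG_OK) → (SEEK, A_HALT)
event = SIG_LOST selects (ALIGN, A_LIGHT)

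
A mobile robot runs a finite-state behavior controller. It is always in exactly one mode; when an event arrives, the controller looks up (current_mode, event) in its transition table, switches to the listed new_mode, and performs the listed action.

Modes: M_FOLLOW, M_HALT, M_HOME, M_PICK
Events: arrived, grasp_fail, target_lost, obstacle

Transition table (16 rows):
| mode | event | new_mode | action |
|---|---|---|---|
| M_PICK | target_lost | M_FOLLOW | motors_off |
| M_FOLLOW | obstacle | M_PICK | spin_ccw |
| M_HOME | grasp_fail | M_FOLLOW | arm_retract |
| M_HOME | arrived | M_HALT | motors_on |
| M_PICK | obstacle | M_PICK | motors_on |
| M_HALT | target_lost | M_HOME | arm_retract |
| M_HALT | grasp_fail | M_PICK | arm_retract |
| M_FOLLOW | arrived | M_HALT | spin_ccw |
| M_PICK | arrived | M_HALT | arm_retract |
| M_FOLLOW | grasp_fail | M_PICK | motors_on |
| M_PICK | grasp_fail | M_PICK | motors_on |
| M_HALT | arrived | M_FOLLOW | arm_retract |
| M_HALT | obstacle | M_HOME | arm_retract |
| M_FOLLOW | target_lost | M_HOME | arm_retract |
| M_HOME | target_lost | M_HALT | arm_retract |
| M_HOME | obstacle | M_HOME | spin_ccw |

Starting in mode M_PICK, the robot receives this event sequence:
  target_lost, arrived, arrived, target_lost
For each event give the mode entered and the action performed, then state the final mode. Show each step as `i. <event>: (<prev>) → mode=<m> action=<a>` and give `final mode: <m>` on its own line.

final mode: M_HOME

1. target_lost: (M_PICK) → mode=M_FOLLOW action=motors_off
2. arrived: (M_FOLLOW) → mode=M_HALT action=spin_ccw
3. arrived: (M_HALT) → mode=M_FOLLOW action=arm_retract
4. target_lost: (M_FOLLOW) → mode=M_HOME action=arm_retract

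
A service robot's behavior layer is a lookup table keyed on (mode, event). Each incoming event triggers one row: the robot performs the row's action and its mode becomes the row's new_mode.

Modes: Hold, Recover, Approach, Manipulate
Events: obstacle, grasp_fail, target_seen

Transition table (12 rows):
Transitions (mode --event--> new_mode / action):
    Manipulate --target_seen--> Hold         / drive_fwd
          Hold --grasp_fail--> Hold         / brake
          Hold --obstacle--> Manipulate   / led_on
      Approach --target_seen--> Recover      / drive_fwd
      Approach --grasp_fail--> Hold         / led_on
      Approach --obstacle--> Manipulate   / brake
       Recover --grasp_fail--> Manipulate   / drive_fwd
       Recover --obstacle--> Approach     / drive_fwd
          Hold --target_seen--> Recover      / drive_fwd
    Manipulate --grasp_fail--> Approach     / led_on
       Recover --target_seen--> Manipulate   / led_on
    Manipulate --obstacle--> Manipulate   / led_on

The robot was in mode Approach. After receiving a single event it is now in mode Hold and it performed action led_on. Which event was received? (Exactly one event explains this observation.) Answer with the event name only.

try obstacle: (Approach, obstacle) → (Manipulate, brake)
try grasp_fail: (Approach, grasp_fail) → (Hold, led_on)  ← matches
try target_seen: (Approach, target_seen) → (Recover, drive_fwd)

grasp_fail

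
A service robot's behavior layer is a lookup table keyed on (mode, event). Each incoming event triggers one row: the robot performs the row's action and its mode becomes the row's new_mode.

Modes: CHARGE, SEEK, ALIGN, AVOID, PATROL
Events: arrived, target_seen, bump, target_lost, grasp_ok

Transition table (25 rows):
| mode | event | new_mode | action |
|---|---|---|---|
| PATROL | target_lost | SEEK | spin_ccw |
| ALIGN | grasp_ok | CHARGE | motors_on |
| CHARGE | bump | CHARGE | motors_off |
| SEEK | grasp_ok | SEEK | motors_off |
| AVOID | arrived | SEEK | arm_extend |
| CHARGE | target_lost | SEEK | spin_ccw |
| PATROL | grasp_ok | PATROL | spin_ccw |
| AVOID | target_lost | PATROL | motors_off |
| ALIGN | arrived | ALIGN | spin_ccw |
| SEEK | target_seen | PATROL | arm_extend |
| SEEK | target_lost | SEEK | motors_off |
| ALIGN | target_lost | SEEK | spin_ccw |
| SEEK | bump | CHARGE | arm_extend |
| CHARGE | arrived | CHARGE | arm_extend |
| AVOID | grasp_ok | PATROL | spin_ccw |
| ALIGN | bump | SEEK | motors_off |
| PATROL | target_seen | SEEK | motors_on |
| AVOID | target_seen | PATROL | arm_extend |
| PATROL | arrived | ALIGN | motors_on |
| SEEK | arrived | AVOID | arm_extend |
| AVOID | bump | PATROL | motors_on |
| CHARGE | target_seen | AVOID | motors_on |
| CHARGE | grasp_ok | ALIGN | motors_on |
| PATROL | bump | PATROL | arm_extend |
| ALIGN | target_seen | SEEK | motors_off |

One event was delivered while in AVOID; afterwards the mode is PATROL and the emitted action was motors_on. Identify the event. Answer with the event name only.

try arrived: (AVOID, arrived) → (SEEK, arm_extend)
try target_seen: (AVOID, target_seen) → (PATROL, arm_extend)
try bump: (AVOID, bump) → (PATROL, motors_on)  ← matches
try target_lost: (AVOID, target_lost) → (PATROL, motors_off)
try grasp_ok: (AVOID, grasp_ok) → (PATROL, spin_ccw)

bump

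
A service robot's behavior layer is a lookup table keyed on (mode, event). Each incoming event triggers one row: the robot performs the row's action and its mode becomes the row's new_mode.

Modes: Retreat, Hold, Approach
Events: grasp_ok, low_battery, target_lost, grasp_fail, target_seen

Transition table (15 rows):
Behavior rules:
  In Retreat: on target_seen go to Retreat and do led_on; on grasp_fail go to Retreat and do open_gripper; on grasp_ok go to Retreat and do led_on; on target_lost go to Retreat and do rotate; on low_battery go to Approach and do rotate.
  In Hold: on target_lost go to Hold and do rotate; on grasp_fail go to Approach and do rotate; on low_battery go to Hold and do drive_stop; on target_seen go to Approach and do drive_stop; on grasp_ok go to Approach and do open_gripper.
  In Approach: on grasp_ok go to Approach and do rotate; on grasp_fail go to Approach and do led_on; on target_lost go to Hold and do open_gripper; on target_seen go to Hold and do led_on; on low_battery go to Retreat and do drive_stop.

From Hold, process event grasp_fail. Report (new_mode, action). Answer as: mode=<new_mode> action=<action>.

mode=Approach action=rotate

current mode = Hold; filter table to that mode:
  (Hold, target_lost) → (Hold, rotate)
  (Hold, grasp_fail) → (Approach, rotate)  ← event matches
  (Hold, low_battery) → (Hold, drive_stop)
  (Hold, target_seen) → (Approach, drive_stop)
  (Hold, grasp_ok) → (Approach, open_gripper)
event = grasp_fail selects (Approach, rotate)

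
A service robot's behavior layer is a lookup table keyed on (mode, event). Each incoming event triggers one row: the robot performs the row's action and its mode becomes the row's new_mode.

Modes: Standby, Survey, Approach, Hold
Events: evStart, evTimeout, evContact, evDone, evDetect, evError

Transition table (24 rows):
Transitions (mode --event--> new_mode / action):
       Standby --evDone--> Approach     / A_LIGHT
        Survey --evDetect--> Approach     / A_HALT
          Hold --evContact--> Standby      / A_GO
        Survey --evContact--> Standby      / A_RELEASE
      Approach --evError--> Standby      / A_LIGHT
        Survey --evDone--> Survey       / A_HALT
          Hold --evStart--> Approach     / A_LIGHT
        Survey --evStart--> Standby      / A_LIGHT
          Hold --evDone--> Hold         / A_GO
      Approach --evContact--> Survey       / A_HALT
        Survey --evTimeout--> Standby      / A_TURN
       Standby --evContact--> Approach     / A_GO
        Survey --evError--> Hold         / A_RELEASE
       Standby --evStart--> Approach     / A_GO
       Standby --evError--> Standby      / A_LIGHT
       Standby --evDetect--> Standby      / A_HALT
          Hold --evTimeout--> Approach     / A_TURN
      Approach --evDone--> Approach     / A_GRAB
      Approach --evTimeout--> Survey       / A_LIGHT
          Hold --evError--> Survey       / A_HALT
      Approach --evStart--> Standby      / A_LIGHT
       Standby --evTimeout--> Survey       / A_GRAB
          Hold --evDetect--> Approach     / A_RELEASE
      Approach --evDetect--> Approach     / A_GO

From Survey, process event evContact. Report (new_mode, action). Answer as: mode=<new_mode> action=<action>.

mode=Standby action=A_RELEASE

current mode = Survey; filter table to that mode:
  (Survey, evDetect) → (Approach, A_HALT)
  (Survey, evContact) → (Standby, A_RELEASE)  ← event matches
  (Survey, evDone) → (Survey, A_HALT)
  (Survey, evStart) → (Standby, A_LIGHT)
  (Survey, evTimeout) → (Standby, A_TURN)
  (Survey, evError) → (Hold, A_RELEASE)
event = evContact selects (Standby, A_RELEASE)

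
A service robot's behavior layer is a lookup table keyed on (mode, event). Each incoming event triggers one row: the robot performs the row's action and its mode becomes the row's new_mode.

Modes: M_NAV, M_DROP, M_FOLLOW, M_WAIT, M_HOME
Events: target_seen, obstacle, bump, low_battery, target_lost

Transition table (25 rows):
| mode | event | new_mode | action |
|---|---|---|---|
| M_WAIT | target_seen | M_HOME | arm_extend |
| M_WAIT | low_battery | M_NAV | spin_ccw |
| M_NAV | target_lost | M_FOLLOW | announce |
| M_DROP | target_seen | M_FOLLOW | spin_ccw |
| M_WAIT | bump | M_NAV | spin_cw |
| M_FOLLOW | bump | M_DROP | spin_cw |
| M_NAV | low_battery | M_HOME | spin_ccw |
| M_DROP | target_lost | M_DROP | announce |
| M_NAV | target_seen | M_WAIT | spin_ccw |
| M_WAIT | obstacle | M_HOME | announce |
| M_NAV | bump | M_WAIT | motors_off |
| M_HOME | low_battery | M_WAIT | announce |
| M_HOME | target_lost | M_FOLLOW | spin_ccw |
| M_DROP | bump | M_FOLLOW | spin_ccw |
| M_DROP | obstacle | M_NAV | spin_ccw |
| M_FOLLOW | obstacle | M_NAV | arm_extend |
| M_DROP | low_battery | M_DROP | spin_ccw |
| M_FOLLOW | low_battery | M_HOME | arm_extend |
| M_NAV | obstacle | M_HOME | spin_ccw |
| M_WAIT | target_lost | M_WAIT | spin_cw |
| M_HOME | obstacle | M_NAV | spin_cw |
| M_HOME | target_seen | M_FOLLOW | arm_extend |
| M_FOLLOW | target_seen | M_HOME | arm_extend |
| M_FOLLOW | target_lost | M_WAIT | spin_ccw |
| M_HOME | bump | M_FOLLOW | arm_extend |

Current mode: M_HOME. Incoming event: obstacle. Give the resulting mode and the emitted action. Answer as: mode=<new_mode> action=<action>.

current mode = M_HOME; filter table to that mode:
  (M_HOME, low_battery) → (M_WAIT, announce)
  (M_HOME, target_lost) → (M_FOLLOW, spin_ccw)
  (M_HOME, obstacle) → (M_NAV, spin_cw)  ← event matches
  (M_HOME, target_seen) → (M_FOLLOW, arm_extend)
  (M_HOME, bump) → (M_FOLLOW, arm_extend)
event = obstacle selects (M_NAV, spin_cw)

mode=M_NAV action=spin_cw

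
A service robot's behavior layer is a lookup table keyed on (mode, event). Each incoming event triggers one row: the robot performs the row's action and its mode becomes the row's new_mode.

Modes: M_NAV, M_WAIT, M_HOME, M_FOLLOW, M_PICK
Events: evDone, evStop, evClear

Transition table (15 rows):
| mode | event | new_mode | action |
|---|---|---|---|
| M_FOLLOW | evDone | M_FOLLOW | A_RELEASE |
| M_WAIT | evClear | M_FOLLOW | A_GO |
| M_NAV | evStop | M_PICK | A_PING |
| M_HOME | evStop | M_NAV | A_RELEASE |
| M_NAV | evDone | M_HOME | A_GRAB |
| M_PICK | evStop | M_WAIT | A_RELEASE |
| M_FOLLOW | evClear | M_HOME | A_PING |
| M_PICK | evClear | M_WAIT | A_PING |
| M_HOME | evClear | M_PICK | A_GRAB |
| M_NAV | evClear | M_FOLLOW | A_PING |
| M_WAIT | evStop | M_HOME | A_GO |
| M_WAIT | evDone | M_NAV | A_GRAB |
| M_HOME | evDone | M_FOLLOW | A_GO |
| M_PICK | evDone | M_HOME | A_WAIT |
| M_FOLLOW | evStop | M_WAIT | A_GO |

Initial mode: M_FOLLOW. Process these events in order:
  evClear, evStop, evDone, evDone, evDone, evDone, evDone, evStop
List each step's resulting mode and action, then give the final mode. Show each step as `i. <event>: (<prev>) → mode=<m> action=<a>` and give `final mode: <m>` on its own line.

final mode: M_WAIT

1. evClear: (M_FOLLOW) → mode=M_HOME action=A_PING
2. evStop: (M_HOME) → mode=M_NAV action=A_RELEASE
3. evDone: (M_NAV) → mode=M_HOME action=A_GRAB
4. evDone: (M_HOME) → mode=M_FOLLOW action=A_GO
5. evDone: (M_FOLLOW) → mode=M_FOLLOW action=A_RELEASE
6. evDone: (M_FOLLOW) → mode=M_FOLLOW action=A_RELEASE
7. evDone: (M_FOLLOW) → mode=M_FOLLOW action=A_RELEASE
8. evStop: (M_FOLLOW) → mode=M_WAIT action=A_GO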